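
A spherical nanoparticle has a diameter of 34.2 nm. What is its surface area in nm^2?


Radius r = 34.2/2 = 17.1 nm
Surface area SA = 4 * pi * r^2
SA = 4 * pi * (17.1)^2
SA = 3674.53 nm^2

3674.53


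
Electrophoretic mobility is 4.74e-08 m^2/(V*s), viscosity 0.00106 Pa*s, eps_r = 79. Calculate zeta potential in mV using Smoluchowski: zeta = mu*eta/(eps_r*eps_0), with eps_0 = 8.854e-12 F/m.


Smoluchowski equation: zeta = mu * eta / (eps_r * eps_0)
zeta = 4.74e-08 * 0.00106 / (79 * 8.854e-12)
zeta = 0.071832 V = 71.83 mV

71.83


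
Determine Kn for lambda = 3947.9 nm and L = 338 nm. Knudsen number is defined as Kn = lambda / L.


Knudsen number Kn = lambda / L
Kn = 3947.9 / 338
Kn = 11.6802

11.6802


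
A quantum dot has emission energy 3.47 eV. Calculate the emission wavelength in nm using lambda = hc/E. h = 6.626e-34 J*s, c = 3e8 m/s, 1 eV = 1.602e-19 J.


Convert energy: E = 3.47 eV = 3.47 * 1.602e-19 = 5.55894e-19 J
lambda = h*c / E = 6.626e-34 * 3e8 / 5.55894e-19
lambda = 3.57586e-07 m = 357.6 nm

357.6


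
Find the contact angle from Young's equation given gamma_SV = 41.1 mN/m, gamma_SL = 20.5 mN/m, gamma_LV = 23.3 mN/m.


cos(theta) = (gamma_SV - gamma_SL) / gamma_LV
cos(theta) = (41.1 - 20.5) / 23.3
cos(theta) = 0.88412
theta = arccos(0.88412) = 27.86 degrees

27.86


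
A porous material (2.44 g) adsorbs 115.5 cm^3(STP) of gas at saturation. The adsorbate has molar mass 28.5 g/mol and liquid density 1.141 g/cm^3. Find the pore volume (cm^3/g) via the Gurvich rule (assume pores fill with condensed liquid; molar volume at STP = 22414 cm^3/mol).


Moles adsorbed n = V_ads / 22414 = 115.5 / 22414 = 5.153029e-03 mol
Liquid volume V_liq = n * M / rho_liq = 5.153029e-03 * 28.5 / 1.141 = 0.12871 cm^3
Specific pore volume V_pore = V_liq / m_sample = 0.12871 / 2.44
V_pore = 0.0528 cm^3/g

0.0528


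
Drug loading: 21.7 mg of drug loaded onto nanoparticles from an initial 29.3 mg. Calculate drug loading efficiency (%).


Drug loading efficiency = (drug loaded / drug initial) * 100
DLE = 21.7 / 29.3 * 100
DLE = 0.7406 * 100
DLE = 74.06%

74.06


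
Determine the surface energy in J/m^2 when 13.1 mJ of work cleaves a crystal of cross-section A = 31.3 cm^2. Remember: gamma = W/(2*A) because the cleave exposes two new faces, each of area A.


Convert: A = 31.3 cm^2 = 0.00313 m^2, W = 13.1 mJ = 0.0131 J
Cleaving exposes two faces of area A, so total new surface = 2*A and gamma = W / (2*A)
gamma = 0.0131 / (2 * 0.00313)
gamma = 2.093 J/m^2

2.093


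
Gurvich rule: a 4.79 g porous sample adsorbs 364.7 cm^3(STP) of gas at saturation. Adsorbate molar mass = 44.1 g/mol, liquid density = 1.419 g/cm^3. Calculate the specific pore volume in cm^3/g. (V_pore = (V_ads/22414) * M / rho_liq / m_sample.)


Moles adsorbed n = V_ads / 22414 = 364.7 / 22414 = 1.627108e-02 mol
Liquid volume V_liq = n * M / rho_liq = 1.627108e-02 * 44.1 / 1.419 = 0.50568 cm^3
Specific pore volume V_pore = V_liq / m_sample = 0.50568 / 4.79
V_pore = 0.1056 cm^3/g

0.1056


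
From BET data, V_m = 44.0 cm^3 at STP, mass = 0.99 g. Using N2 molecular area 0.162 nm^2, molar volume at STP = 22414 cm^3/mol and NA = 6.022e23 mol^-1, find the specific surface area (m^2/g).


Number of moles in monolayer = V_m / 22414 = 44.0 / 22414 = 0.00196306
Number of molecules = moles * NA = 0.00196306 * 6.022e23
SA = molecules * sigma / mass
SA = (44.0 / 22414) * 6.022e23 * 0.162e-18 / 0.99
SA = 193.4 m^2/g

193.4


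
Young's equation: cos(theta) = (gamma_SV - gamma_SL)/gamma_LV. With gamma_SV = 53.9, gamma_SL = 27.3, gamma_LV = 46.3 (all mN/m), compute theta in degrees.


cos(theta) = (gamma_SV - gamma_SL) / gamma_LV
cos(theta) = (53.9 - 27.3) / 46.3
cos(theta) = 0.574514
theta = arccos(0.574514) = 54.93 degrees

54.93


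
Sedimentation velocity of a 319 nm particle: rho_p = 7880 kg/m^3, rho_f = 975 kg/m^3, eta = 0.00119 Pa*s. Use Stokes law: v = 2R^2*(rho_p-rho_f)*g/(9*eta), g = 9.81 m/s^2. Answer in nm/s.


Radius R = 319/2 nm = 1.595e-07 m
Density difference = 7880 - 975 = 6905 kg/m^3
v = 2 * R^2 * (rho_p - rho_f) * g / (9 * eta)
v = 2 * (1.595e-07)^2 * 6905 * 9.81 / (9 * 0.00119)
v = 3.21806e-07 m/s = 321.8063 nm/s

321.8063


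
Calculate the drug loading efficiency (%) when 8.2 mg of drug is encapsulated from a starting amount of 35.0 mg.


Drug loading efficiency = (drug loaded / drug initial) * 100
DLE = 8.2 / 35.0 * 100
DLE = 0.2343 * 100
DLE = 23.43%

23.43


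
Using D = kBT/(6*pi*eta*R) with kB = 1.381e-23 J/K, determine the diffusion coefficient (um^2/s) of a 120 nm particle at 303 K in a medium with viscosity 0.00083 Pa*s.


Radius R = 120/2 = 60 nm = 6e-08 m
D = kB*T / (6*pi*eta*R)
D = 1.381e-23 * 303 / (6 * pi * 0.00083 * 6e-08)
D = 4.45765e-12 m^2/s = 4.458 um^2/s

4.458


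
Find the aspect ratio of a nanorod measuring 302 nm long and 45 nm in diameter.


Aspect ratio AR = length / diameter
AR = 302 / 45
AR = 6.71

6.71


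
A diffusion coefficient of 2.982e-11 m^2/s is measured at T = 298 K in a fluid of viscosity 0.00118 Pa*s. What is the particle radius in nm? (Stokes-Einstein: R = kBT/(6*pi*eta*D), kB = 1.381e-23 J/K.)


Stokes-Einstein: R = kB*T / (6*pi*eta*D)
R = 1.381e-23 * 298 / (6 * pi * 0.00118 * 2.982e-11)
R = 6.20468e-09 m = 6.2 nm

6.2


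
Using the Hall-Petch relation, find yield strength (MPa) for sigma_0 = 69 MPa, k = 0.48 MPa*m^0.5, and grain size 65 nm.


d = 65 nm = 6.5e-08 m
sqrt(d) = 0.000254951
Hall-Petch contribution = k / sqrt(d) = 0.48 / 0.000254951 = 1882.7 MPa
sigma = sigma_0 + k/sqrt(d) = 69 + 1882.7 = 1951.7 MPa

1951.7


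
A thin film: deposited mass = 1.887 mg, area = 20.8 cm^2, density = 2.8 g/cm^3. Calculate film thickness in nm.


Convert: m = 1.887 mg = 1.8870e-06 kg, A = 20.8 cm^2 = 2.0800e-03 m^2, rho = 2.8 g/cm^3 = 2800 kg/m^3
t = m / (A * rho)
t = 1.8870e-06 / (2.0800e-03 * 2800)
t = 3.2400e-07 m = 324.0 nm

324.0


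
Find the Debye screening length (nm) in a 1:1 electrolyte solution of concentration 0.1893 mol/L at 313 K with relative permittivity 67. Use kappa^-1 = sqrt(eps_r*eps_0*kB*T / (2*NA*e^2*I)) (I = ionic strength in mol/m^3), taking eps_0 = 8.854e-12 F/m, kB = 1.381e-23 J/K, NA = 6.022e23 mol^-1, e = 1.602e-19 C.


Ionic strength I = 0.1893 * 1^2 * 1000 = 189.3 mol/m^3
kappa^-1 = sqrt(67 * 8.854e-12 * 1.381e-23 * 313 / (2 * 6.022e23 * (1.602e-19)^2 * 189.3))
kappa^-1 = 0.662 nm

0.662


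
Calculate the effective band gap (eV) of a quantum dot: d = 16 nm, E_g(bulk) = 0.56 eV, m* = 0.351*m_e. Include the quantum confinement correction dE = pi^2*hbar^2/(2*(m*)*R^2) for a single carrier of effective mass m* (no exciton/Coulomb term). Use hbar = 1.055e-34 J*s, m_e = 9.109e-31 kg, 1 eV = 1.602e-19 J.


Radius R = 16/2 nm = 8e-09 m
Confinement energy dE = pi^2 * hbar^2 / (2 * m_eff * m_e * R^2)
dE = pi^2 * (1.055e-34)^2 / (2 * 0.351 * 9.109e-31 * (8e-09)^2) J, divided by 1.602e-19 J/eV
dE = 0.0168 eV
Total band gap = E_g(bulk) + dE = 0.56 + 0.0168 = 0.5768 eV

0.5768


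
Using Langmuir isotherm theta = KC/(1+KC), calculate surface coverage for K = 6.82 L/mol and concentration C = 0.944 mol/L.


Langmuir isotherm: theta = K*C / (1 + K*C)
K*C = 6.82 * 0.944 = 6.43808
theta = 6.43808 / (1 + 6.43808) = 6.43808 / 7.43808
theta = 0.8656

0.8656


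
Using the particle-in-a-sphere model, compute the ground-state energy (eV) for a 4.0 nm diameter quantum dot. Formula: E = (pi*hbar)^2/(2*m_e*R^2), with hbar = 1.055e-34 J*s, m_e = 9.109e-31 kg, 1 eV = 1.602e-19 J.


Radius R = 4.0/2 = 2 nm = 2e-09 m
E = (pi * 1.055e-34)^2 / (2 * 9.109e-31 * (2e-09)^2)
E(J) = 1.50745e-20
E = E(J) / 1.602e-19 = 0.0941 eV

0.0941


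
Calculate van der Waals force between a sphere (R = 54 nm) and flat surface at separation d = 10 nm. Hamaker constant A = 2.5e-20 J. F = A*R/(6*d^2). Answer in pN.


Convert to SI: R = 54 nm = 5.4e-08 m, d = 10 nm = 1e-08 m
F = A * R / (6 * d^2)
F = 2.5e-20 * 5.4e-08 / (6 * (1e-08)^2)
F = 2.25e-12 N = 2.25 pN

2.25


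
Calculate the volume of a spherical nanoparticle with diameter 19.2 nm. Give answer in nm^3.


Radius r = 19.2/2 = 9.6 nm
Volume V = (4/3) * pi * r^3
V = (4/3) * pi * (9.6)^3
V = 3705.97 nm^3

3705.97


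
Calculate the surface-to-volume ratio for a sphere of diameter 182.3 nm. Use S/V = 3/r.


Radius r = 182.3/2 = 91.15 nm
S/V = 3 / r = 3 / 91.15
S/V = 0.0329 nm^-1

0.0329


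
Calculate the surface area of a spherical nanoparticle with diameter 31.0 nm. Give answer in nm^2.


Radius r = 31.0/2 = 15.5 nm
Surface area SA = 4 * pi * r^2
SA = 4 * pi * (15.5)^2
SA = 3019.07 nm^2

3019.07


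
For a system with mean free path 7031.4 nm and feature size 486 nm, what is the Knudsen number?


Knudsen number Kn = lambda / L
Kn = 7031.4 / 486
Kn = 14.4679

14.4679


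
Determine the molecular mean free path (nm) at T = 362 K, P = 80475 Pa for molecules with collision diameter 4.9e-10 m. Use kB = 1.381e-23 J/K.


Mean free path: lambda = kB*T / (sqrt(2) * pi * d^2 * P)
lambda = 1.381e-23 * 362 / (sqrt(2) * pi * (4.9e-10)^2 * 80475)
lambda = 5.8235e-08 m
lambda = 58.24 nm

58.24


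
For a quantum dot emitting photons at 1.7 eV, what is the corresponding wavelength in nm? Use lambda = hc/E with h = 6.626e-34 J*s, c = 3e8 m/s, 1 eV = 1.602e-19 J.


Convert energy: E = 1.7 eV = 1.7 * 1.602e-19 = 2.7234e-19 J
lambda = h*c / E = 6.626e-34 * 3e8 / 2.7234e-19
lambda = 7.29896e-07 m = 729.9 nm

729.9


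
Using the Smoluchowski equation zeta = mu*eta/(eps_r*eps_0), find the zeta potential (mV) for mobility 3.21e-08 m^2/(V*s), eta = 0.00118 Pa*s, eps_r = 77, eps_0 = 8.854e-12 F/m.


Smoluchowski equation: zeta = mu * eta / (eps_r * eps_0)
zeta = 3.21e-08 * 0.00118 / (77 * 8.854e-12)
zeta = 0.055559 V = 55.56 mV

55.56


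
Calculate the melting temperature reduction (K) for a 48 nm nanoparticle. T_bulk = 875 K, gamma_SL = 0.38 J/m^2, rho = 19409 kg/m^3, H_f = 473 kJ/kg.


Radius R = 48/2 = 24 nm = 2.4e-08 m
Convert H_f = 473 kJ/kg = 473000 J/kg
dT = 2 * gamma_SL * T_bulk / (rho * H_f * R)
dT = 2 * 0.38 * 875 / (19409 * 473000 * 2.4e-08)
dT = 3.0 K

3.0


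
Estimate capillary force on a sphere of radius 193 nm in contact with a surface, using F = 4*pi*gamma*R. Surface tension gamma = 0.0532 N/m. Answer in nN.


Convert radius: R = 193 nm = 1.93e-07 m
F = 4 * pi * gamma * R
F = 4 * pi * 0.0532 * 1.93e-07
F = 1.29026e-07 N = 129.0265 nN

129.0265


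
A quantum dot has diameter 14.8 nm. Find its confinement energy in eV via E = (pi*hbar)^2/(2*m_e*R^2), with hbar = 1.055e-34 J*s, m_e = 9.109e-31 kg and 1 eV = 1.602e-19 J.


Radius R = 14.8/2 = 7.4 nm = 7.4e-09 m
E = (pi * 1.055e-34)^2 / (2 * 9.109e-31 * (7.4e-09)^2)
E(J) = 1.10113e-21
E = E(J) / 1.602e-19 = 0.0069 eV

0.0069


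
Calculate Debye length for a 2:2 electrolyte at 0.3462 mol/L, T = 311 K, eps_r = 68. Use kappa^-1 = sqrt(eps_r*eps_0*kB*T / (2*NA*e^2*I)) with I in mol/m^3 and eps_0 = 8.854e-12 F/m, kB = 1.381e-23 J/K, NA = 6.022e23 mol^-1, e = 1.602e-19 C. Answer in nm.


Ionic strength I = 0.3462 * 2^2 * 1000 = 1384.8 mol/m^3
kappa^-1 = sqrt(68 * 8.854e-12 * 1.381e-23 * 311 / (2 * 6.022e23 * (1.602e-19)^2 * 1384.8))
kappa^-1 = 0.246 nm

0.246


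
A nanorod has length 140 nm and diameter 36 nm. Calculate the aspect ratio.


Aspect ratio AR = length / diameter
AR = 140 / 36
AR = 3.89

3.89


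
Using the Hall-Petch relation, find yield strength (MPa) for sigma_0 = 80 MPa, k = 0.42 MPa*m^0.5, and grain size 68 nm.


d = 68 nm = 6.8e-08 m
sqrt(d) = 0.0002607681
Hall-Petch contribution = k / sqrt(d) = 0.42 / 0.0002607681 = 1610.6 MPa
sigma = sigma_0 + k/sqrt(d) = 80 + 1610.6 = 1690.6 MPa

1690.6


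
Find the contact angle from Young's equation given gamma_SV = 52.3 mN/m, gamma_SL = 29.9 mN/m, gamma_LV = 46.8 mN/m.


cos(theta) = (gamma_SV - gamma_SL) / gamma_LV
cos(theta) = (52.3 - 29.9) / 46.8
cos(theta) = 0.478632
theta = arccos(0.478632) = 61.4 degrees

61.4


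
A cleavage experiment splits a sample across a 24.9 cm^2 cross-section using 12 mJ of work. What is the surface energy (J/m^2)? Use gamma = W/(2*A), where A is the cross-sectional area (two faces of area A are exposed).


Convert: A = 24.9 cm^2 = 0.00249 m^2, W = 12 mJ = 0.012 J
Cleaving exposes two faces of area A, so total new surface = 2*A and gamma = W / (2*A)
gamma = 0.012 / (2 * 0.00249)
gamma = 2.41 J/m^2

2.41


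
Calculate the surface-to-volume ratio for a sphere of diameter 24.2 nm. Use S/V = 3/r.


Radius r = 24.2/2 = 12.1 nm
S/V = 3 / r = 3 / 12.1
S/V = 0.2479 nm^-1

0.2479


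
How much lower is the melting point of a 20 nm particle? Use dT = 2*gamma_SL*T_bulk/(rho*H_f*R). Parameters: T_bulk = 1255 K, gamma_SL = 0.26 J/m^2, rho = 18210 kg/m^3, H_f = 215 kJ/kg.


Radius R = 20/2 = 10 nm = 1e-08 m
Convert H_f = 215 kJ/kg = 215000 J/kg
dT = 2 * gamma_SL * T_bulk / (rho * H_f * R)
dT = 2 * 0.26 * 1255 / (18210 * 215000 * 1e-08)
dT = 16.7 K

16.7


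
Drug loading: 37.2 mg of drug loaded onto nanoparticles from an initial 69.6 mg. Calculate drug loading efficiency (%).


Drug loading efficiency = (drug loaded / drug initial) * 100
DLE = 37.2 / 69.6 * 100
DLE = 0.5345 * 100
DLE = 53.45%

53.45


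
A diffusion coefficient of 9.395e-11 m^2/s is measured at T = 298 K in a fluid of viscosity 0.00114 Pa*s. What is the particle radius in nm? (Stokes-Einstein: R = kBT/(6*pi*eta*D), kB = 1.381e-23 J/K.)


Stokes-Einstein: R = kB*T / (6*pi*eta*D)
R = 1.381e-23 * 298 / (6 * pi * 0.00114 * 9.395e-11)
R = 2.03848e-09 m = 2.04 nm

2.04


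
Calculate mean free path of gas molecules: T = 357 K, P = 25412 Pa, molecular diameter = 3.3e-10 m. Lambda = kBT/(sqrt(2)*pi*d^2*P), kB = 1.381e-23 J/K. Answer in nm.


Mean free path: lambda = kB*T / (sqrt(2) * pi * d^2 * P)
lambda = 1.381e-23 * 357 / (sqrt(2) * pi * (3.3e-10)^2 * 25412)
lambda = 4.00987e-07 m
lambda = 400.99 nm

400.99


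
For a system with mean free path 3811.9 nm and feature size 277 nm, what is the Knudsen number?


Knudsen number Kn = lambda / L
Kn = 3811.9 / 277
Kn = 13.7614

13.7614


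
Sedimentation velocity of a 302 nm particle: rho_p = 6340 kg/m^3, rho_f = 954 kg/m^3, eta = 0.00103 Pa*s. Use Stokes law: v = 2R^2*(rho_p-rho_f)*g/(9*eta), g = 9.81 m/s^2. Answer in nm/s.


Radius R = 302/2 nm = 1.51e-07 m
Density difference = 6340 - 954 = 5386 kg/m^3
v = 2 * R^2 * (rho_p - rho_f) * g / (9 * eta)
v = 2 * (1.51e-07)^2 * 5386 * 9.81 / (9 * 0.00103)
v = 2.5992e-07 m/s = 259.9199 nm/s

259.9199


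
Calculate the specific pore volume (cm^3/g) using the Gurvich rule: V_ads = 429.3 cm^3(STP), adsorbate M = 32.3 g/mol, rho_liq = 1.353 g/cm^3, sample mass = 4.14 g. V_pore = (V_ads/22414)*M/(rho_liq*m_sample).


Moles adsorbed n = V_ads / 22414 = 429.3 / 22414 = 1.915321e-02 mol
Liquid volume V_liq = n * M / rho_liq = 1.915321e-02 * 32.3 / 1.353 = 0.45724 cm^3
Specific pore volume V_pore = V_liq / m_sample = 0.45724 / 4.14
V_pore = 0.1104 cm^3/g

0.1104


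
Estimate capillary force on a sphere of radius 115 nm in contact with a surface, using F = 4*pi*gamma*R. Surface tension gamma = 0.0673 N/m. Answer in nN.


Convert radius: R = 115 nm = 1.15e-07 m
F = 4 * pi * gamma * R
F = 4 * pi * 0.0673 * 1.15e-07
F = 9.72574e-08 N = 97.2574 nN

97.2574


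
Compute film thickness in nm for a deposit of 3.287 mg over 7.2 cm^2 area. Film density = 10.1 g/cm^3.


Convert: m = 3.287 mg = 3.2870e-06 kg, A = 7.2 cm^2 = 7.2000e-04 m^2, rho = 10.1 g/cm^3 = 10100 kg/m^3
t = m / (A * rho)
t = 3.2870e-06 / (7.2000e-04 * 10100)
t = 4.5201e-07 m = 452.0 nm

452.0


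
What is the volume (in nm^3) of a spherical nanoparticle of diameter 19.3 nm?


Radius r = 19.3/2 = 9.65 nm
Volume V = (4/3) * pi * r^3
V = (4/3) * pi * (9.65)^3
V = 3764.18 nm^3

3764.18


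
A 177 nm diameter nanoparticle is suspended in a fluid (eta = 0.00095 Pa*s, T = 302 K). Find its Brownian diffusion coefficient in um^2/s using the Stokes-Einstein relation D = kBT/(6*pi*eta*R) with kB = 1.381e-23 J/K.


Radius R = 177/2 = 88.5 nm = 8.85e-08 m
D = kB*T / (6*pi*eta*R)
D = 1.381e-23 * 302 / (6 * pi * 0.00095 * 8.85e-08)
D = 2.63168e-12 m^2/s = 2.632 um^2/s

2.632


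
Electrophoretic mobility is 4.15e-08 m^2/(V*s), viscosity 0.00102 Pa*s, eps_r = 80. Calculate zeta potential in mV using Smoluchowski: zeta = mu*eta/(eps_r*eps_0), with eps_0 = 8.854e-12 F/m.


Smoluchowski equation: zeta = mu * eta / (eps_r * eps_0)
zeta = 4.15e-08 * 0.00102 / (80 * 8.854e-12)
zeta = 0.059761 V = 59.76 mV

59.76


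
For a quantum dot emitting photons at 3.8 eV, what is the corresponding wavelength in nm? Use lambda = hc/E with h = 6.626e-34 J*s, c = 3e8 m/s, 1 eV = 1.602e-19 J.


Convert energy: E = 3.8 eV = 3.8 * 1.602e-19 = 6.0876e-19 J
lambda = h*c / E = 6.626e-34 * 3e8 / 6.0876e-19
lambda = 3.26533e-07 m = 326.5 nm

326.5


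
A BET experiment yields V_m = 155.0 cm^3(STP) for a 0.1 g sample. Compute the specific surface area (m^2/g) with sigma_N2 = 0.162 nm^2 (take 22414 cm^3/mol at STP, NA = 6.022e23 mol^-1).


Number of moles in monolayer = V_m / 22414 = 155.0 / 22414 = 0.00691532
Number of molecules = moles * NA = 0.00691532 * 6.022e23
SA = molecules * sigma / mass
SA = (155.0 / 22414) * 6.022e23 * 0.162e-18 / 0.1
SA = 6746.3 m^2/g

6746.3


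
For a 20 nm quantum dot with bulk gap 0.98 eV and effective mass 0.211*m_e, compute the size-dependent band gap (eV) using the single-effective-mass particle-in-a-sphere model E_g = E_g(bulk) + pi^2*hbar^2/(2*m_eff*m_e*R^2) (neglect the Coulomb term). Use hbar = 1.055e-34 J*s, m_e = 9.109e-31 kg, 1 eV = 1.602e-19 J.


Radius R = 20/2 nm = 1e-08 m
Confinement energy dE = pi^2 * hbar^2 / (2 * m_eff * m_e * R^2)
dE = pi^2 * (1.055e-34)^2 / (2 * 0.211 * 9.109e-31 * (1e-08)^2) J, divided by 1.602e-19 J/eV
dE = 0.0178 eV
Total band gap = E_g(bulk) + dE = 0.98 + 0.0178 = 0.9978 eV

0.9978


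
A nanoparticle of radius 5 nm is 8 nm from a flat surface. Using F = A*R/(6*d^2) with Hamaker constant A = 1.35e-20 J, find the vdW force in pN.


Convert to SI: R = 5 nm = 5e-09 m, d = 8 nm = 8e-09 m
F = A * R / (6 * d^2)
F = 1.35e-20 * 5e-09 / (6 * (8e-09)^2)
F = 1.75781e-13 N = 0.176 pN

0.176


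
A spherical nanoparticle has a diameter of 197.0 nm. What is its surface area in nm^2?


Radius r = 197.0/2 = 98.5 nm
Surface area SA = 4 * pi * r^2
SA = 4 * pi * (98.5)^2
SA = 121922.07 nm^2

121922.07


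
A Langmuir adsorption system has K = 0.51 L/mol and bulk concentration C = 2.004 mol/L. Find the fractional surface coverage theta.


Langmuir isotherm: theta = K*C / (1 + K*C)
K*C = 0.51 * 2.004 = 1.02204
theta = 1.02204 / (1 + 1.02204) = 1.02204 / 2.02204
theta = 0.5054

0.5054


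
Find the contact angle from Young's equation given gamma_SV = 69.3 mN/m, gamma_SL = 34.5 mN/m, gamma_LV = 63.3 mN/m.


cos(theta) = (gamma_SV - gamma_SL) / gamma_LV
cos(theta) = (69.3 - 34.5) / 63.3
cos(theta) = 0.549763
theta = arccos(0.549763) = 56.65 degrees

56.65


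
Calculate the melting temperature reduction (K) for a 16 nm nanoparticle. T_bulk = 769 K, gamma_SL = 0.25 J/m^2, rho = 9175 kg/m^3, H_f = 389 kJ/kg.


Radius R = 16/2 = 8 nm = 8e-09 m
Convert H_f = 389 kJ/kg = 389000 J/kg
dT = 2 * gamma_SL * T_bulk / (rho * H_f * R)
dT = 2 * 0.25 * 769 / (9175 * 389000 * 8e-09)
dT = 13.5 K

13.5


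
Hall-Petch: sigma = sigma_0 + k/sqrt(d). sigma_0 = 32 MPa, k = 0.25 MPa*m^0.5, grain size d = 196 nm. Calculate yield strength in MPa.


d = 196 nm = 1.96e-07 m
sqrt(d) = 0.0004427189
Hall-Petch contribution = k / sqrt(d) = 0.25 / 0.0004427189 = 564.7 MPa
sigma = sigma_0 + k/sqrt(d) = 32 + 564.7 = 596.7 MPa

596.7


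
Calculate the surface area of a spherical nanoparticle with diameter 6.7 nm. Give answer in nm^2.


Radius r = 6.7/2 = 3.35 nm
Surface area SA = 4 * pi * r^2
SA = 4 * pi * (3.35)^2
SA = 141.03 nm^2

141.03


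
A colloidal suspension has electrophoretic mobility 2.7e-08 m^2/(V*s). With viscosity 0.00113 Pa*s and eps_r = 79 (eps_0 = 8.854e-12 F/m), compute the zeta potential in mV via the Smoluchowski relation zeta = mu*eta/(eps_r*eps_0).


Smoluchowski equation: zeta = mu * eta / (eps_r * eps_0)
zeta = 2.7e-08 * 0.00113 / (79 * 8.854e-12)
zeta = 0.043619 V = 43.62 mV

43.62


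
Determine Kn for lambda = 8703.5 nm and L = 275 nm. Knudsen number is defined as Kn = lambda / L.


Knudsen number Kn = lambda / L
Kn = 8703.5 / 275
Kn = 31.6491

31.6491


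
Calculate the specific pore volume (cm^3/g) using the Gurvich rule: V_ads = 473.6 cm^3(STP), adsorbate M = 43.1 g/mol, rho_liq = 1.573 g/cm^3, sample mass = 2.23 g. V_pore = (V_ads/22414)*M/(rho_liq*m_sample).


Moles adsorbed n = V_ads / 22414 = 473.6 / 22414 = 2.112965e-02 mol
Liquid volume V_liq = n * M / rho_liq = 2.112965e-02 * 43.1 / 1.573 = 0.57895 cm^3
Specific pore volume V_pore = V_liq / m_sample = 0.57895 / 2.23
V_pore = 0.2596 cm^3/g

0.2596


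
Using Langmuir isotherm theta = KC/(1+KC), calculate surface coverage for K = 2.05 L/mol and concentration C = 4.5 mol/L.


Langmuir isotherm: theta = K*C / (1 + K*C)
K*C = 2.05 * 4.5 = 9.225
theta = 9.225 / (1 + 9.225) = 9.225 / 10.225
theta = 0.9022

0.9022


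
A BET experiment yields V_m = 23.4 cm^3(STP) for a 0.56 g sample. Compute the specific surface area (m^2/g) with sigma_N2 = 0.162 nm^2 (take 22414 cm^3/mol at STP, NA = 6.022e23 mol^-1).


Number of moles in monolayer = V_m / 22414 = 23.4 / 22414 = 0.00104399
Number of molecules = moles * NA = 0.00104399 * 6.022e23
SA = molecules * sigma / mass
SA = (23.4 / 22414) * 6.022e23 * 0.162e-18 / 0.56
SA = 181.9 m^2/g

181.9


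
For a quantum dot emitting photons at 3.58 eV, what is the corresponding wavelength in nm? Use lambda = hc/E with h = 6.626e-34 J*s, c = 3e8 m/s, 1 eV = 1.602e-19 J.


Convert energy: E = 3.58 eV = 3.58 * 1.602e-19 = 5.73516e-19 J
lambda = h*c / E = 6.626e-34 * 3e8 / 5.73516e-19
lambda = 3.46599e-07 m = 346.6 nm

346.6


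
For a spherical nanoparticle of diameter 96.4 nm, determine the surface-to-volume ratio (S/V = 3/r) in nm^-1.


Radius r = 96.4/2 = 48.2 nm
S/V = 3 / r = 3 / 48.2
S/V = 0.0622 nm^-1

0.0622


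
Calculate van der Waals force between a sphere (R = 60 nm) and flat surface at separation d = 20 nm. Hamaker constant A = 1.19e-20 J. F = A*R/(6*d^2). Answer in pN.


Convert to SI: R = 60 nm = 6e-08 m, d = 20 nm = 2e-08 m
F = A * R / (6 * d^2)
F = 1.19e-20 * 6e-08 / (6 * (2e-08)^2)
F = 2.975e-13 N = 0.297 pN

0.297


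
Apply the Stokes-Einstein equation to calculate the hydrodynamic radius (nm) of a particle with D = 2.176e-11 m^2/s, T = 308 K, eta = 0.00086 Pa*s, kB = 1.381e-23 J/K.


Stokes-Einstein: R = kB*T / (6*pi*eta*D)
R = 1.381e-23 * 308 / (6 * pi * 0.00086 * 2.176e-11)
R = 1.20583e-08 m = 12.06 nm

12.06


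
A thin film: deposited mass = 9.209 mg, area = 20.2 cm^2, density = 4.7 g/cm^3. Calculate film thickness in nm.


Convert: m = 9.209 mg = 9.2090e-06 kg, A = 20.2 cm^2 = 2.0200e-03 m^2, rho = 4.7 g/cm^3 = 4700 kg/m^3
t = m / (A * rho)
t = 9.2090e-06 / (2.0200e-03 * 4700)
t = 9.6998e-07 m = 970.0 nm

970.0


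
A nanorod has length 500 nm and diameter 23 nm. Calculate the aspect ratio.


Aspect ratio AR = length / diameter
AR = 500 / 23
AR = 21.74

21.74


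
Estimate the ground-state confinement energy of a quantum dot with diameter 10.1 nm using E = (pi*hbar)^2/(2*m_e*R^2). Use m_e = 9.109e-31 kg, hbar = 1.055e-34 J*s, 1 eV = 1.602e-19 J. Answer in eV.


Radius R = 10.1/2 = 5.05 nm = 5.05e-09 m
E = (pi * 1.055e-34)^2 / (2 * 9.109e-31 * (5.05e-09)^2)
E(J) = 2.3644e-21
E = E(J) / 1.602e-19 = 0.0148 eV

0.0148


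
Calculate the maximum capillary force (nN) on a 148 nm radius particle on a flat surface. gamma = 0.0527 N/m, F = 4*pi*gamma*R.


Convert radius: R = 148 nm = 1.48e-07 m
F = 4 * pi * gamma * R
F = 4 * pi * 0.0527 * 1.48e-07
F = 9.80127e-08 N = 98.0127 nN

98.0127


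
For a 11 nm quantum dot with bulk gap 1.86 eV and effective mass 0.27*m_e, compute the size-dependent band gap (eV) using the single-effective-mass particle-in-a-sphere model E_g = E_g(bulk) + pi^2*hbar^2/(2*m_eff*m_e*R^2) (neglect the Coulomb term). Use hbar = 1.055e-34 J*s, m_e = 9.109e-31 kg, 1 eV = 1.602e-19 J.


Radius R = 11/2 nm = 5.5e-09 m
Confinement energy dE = pi^2 * hbar^2 / (2 * m_eff * m_e * R^2)
dE = pi^2 * (1.055e-34)^2 / (2 * 0.27 * 9.109e-31 * (5.5e-09)^2) J, divided by 1.602e-19 J/eV
dE = 0.0461 eV
Total band gap = E_g(bulk) + dE = 1.86 + 0.0461 = 1.9061 eV

1.9061


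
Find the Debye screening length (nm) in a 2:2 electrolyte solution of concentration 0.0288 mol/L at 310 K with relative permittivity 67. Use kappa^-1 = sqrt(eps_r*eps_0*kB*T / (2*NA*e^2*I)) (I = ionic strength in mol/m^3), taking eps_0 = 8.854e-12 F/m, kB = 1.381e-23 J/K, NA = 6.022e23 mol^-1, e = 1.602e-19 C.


Ionic strength I = 0.0288 * 2^2 * 1000 = 115.2 mol/m^3
kappa^-1 = sqrt(67 * 8.854e-12 * 1.381e-23 * 310 / (2 * 6.022e23 * (1.602e-19)^2 * 115.2))
kappa^-1 = 0.845 nm

0.845


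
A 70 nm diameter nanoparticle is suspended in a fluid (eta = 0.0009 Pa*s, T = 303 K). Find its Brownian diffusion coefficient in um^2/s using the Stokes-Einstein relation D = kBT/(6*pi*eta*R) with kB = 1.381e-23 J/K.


Radius R = 70/2 = 35 nm = 3.5e-08 m
D = kB*T / (6*pi*eta*R)
D = 1.381e-23 * 303 / (6 * pi * 0.0009 * 3.5e-08)
D = 7.04733e-12 m^2/s = 7.047 um^2/s

7.047


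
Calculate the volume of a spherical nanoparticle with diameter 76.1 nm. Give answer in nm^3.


Radius r = 76.1/2 = 38.05 nm
Volume V = (4/3) * pi * r^3
V = (4/3) * pi * (38.05)^3
V = 230755.78 nm^3

230755.78


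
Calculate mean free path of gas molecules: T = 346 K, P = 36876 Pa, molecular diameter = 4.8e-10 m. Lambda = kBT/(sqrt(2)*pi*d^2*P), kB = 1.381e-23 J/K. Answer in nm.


Mean free path: lambda = kB*T / (sqrt(2) * pi * d^2 * P)
lambda = 1.381e-23 * 346 / (sqrt(2) * pi * (4.8e-10)^2 * 36876)
lambda = 1.26584e-07 m
lambda = 126.58 nm

126.58


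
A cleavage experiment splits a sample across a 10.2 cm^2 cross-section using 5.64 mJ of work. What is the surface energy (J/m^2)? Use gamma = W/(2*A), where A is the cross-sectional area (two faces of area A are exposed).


Convert: A = 10.2 cm^2 = 0.00102 m^2, W = 5.64 mJ = 0.00564 J
Cleaving exposes two faces of area A, so total new surface = 2*A and gamma = W / (2*A)
gamma = 0.00564 / (2 * 0.00102)
gamma = 2.765 J/m^2

2.765


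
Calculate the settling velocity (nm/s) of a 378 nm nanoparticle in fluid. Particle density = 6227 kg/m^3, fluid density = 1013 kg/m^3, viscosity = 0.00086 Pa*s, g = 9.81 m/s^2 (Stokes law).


Radius R = 378/2 nm = 1.89e-07 m
Density difference = 6227 - 1013 = 5214 kg/m^3
v = 2 * R^2 * (rho_p - rho_f) * g / (9 * eta)
v = 2 * (1.89e-07)^2 * 5214 * 9.81 / (9 * 0.00086)
v = 4.7212e-07 m/s = 472.1203 nm/s

472.1203


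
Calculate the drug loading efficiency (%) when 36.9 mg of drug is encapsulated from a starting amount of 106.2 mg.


Drug loading efficiency = (drug loaded / drug initial) * 100
DLE = 36.9 / 106.2 * 100
DLE = 0.3475 * 100
DLE = 34.75%

34.75


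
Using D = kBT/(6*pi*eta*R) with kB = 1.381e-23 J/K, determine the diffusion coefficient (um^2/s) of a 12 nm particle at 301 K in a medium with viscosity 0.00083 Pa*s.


Radius R = 12/2 = 6 nm = 6e-09 m
D = kB*T / (6*pi*eta*R)
D = 1.381e-23 * 301 / (6 * pi * 0.00083 * 6e-09)
D = 4.42823e-11 m^2/s = 44.282 um^2/s

44.282


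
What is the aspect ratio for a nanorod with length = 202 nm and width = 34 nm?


Aspect ratio AR = length / diameter
AR = 202 / 34
AR = 5.94

5.94


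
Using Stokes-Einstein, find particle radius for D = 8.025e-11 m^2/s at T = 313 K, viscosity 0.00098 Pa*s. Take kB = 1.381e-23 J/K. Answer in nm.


Stokes-Einstein: R = kB*T / (6*pi*eta*D)
R = 1.381e-23 * 313 / (6 * pi * 0.00098 * 8.025e-11)
R = 2.91585e-09 m = 2.92 nm

2.92


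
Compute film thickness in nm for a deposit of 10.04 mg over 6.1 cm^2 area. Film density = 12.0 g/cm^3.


Convert: m = 10.04 mg = 1.0040e-05 kg, A = 6.1 cm^2 = 6.1000e-04 m^2, rho = 12.0 g/cm^3 = 12000 kg/m^3
t = m / (A * rho)
t = 1.0040e-05 / (6.1000e-04 * 12000)
t = 1.3716e-06 m = 1371.6 nm

1371.6


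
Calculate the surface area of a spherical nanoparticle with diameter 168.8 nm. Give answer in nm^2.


Radius r = 168.8/2 = 84.4 nm
Surface area SA = 4 * pi * r^2
SA = 4 * pi * (84.4)^2
SA = 89514.78 nm^2

89514.78


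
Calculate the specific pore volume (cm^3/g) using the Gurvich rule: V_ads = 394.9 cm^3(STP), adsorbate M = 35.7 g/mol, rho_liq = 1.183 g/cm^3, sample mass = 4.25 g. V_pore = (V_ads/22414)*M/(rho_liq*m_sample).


Moles adsorbed n = V_ads / 22414 = 394.9 / 22414 = 1.761845e-02 mol
Liquid volume V_liq = n * M / rho_liq = 1.761845e-02 * 35.7 / 1.183 = 0.53168 cm^3
Specific pore volume V_pore = V_liq / m_sample = 0.53168 / 4.25
V_pore = 0.1251 cm^3/g

0.1251


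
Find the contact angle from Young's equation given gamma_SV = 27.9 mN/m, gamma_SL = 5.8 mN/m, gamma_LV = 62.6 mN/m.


cos(theta) = (gamma_SV - gamma_SL) / gamma_LV
cos(theta) = (27.9 - 5.8) / 62.6
cos(theta) = 0.353035
theta = arccos(0.353035) = 69.33 degrees

69.33


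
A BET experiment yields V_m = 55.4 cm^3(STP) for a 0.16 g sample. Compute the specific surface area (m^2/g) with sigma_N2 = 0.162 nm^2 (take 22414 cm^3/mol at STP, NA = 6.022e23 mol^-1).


Number of moles in monolayer = V_m / 22414 = 55.4 / 22414 = 0.00247167
Number of molecules = moles * NA = 0.00247167 * 6.022e23
SA = molecules * sigma / mass
SA = (55.4 / 22414) * 6.022e23 * 0.162e-18 / 0.16
SA = 1507.0 m^2/g

1507.0


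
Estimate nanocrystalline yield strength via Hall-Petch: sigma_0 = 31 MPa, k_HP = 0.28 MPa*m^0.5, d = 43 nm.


d = 43 nm = 4.3e-08 m
sqrt(d) = 0.0002073644
Hall-Petch contribution = k / sqrt(d) = 0.28 / 0.0002073644 = 1350.3 MPa
sigma = sigma_0 + k/sqrt(d) = 31 + 1350.3 = 1381.3 MPa

1381.3


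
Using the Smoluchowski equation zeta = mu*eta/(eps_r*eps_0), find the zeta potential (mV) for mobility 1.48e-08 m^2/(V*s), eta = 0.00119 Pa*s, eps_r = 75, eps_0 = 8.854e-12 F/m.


Smoluchowski equation: zeta = mu * eta / (eps_r * eps_0)
zeta = 1.48e-08 * 0.00119 / (75 * 8.854e-12)
zeta = 0.026522 V = 26.52 mV

26.52


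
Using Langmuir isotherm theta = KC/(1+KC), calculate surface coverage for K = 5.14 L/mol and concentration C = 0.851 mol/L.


Langmuir isotherm: theta = K*C / (1 + K*C)
K*C = 5.14 * 0.851 = 4.37414
theta = 4.37414 / (1 + 4.37414) = 4.37414 / 5.37414
theta = 0.8139

0.8139


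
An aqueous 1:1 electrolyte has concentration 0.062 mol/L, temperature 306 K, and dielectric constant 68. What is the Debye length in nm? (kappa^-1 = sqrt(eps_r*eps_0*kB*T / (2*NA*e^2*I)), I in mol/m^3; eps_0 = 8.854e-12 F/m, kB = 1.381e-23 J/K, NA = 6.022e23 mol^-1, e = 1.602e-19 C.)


Ionic strength I = 0.062 * 1^2 * 1000 = 62 mol/m^3
kappa^-1 = sqrt(68 * 8.854e-12 * 1.381e-23 * 306 / (2 * 6.022e23 * (1.602e-19)^2 * 62))
kappa^-1 = 1.152 nm

1.152


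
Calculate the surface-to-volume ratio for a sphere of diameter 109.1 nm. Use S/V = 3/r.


Radius r = 109.1/2 = 54.55 nm
S/V = 3 / r = 3 / 54.55
S/V = 0.055 nm^-1

0.055


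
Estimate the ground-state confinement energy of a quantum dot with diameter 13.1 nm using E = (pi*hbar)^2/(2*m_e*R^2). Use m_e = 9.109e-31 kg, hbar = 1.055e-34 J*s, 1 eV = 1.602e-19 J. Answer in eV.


Radius R = 13.1/2 = 6.55 nm = 6.55e-09 m
E = (pi * 1.055e-34)^2 / (2 * 9.109e-31 * (6.55e-09)^2)
E(J) = 1.40547e-21
E = E(J) / 1.602e-19 = 0.0088 eV

0.0088


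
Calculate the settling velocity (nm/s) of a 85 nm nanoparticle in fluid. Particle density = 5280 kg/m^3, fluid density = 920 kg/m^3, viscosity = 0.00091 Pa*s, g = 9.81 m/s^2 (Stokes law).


Radius R = 85/2 nm = 4.25e-08 m
Density difference = 5280 - 920 = 4360 kg/m^3
v = 2 * R^2 * (rho_p - rho_f) * g / (9 * eta)
v = 2 * (4.25e-08)^2 * 4360 * 9.81 / (9 * 0.00091)
v = 1.8866e-08 m/s = 18.866 nm/s

18.866


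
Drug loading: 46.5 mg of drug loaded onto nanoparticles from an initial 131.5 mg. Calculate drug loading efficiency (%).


Drug loading efficiency = (drug loaded / drug initial) * 100
DLE = 46.5 / 131.5 * 100
DLE = 0.3536 * 100
DLE = 35.36%

35.36


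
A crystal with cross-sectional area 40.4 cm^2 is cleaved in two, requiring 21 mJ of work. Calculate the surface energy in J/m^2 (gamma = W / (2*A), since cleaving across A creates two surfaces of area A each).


Convert: A = 40.4 cm^2 = 0.00404 m^2, W = 21 mJ = 0.021 J
Cleaving exposes two faces of area A, so total new surface = 2*A and gamma = W / (2*A)
gamma = 0.021 / (2 * 0.00404)
gamma = 2.599 J/m^2

2.599


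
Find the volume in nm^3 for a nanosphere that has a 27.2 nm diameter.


Radius r = 27.2/2 = 13.6 nm
Volume V = (4/3) * pi * r^3
V = (4/3) * pi * (13.6)^3
V = 10536.72 nm^3

10536.72


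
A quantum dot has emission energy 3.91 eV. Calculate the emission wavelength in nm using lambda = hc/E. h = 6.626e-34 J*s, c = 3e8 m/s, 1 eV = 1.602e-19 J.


Convert energy: E = 3.91 eV = 3.91 * 1.602e-19 = 6.26382e-19 J
lambda = h*c / E = 6.626e-34 * 3e8 / 6.26382e-19
lambda = 3.17346e-07 m = 317.3 nm

317.3


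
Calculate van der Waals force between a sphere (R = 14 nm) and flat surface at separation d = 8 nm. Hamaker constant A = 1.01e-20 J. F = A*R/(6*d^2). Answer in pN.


Convert to SI: R = 14 nm = 1.4e-08 m, d = 8 nm = 8e-09 m
F = A * R / (6 * d^2)
F = 1.01e-20 * 1.4e-08 / (6 * (8e-09)^2)
F = 3.68229e-13 N = 0.368 pN

0.368


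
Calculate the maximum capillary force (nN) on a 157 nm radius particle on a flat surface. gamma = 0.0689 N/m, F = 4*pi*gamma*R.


Convert radius: R = 157 nm = 1.57e-07 m
F = 4 * pi * gamma * R
F = 4 * pi * 0.0689 * 1.57e-07
F = 1.35934e-07 N = 135.9342 nN

135.9342


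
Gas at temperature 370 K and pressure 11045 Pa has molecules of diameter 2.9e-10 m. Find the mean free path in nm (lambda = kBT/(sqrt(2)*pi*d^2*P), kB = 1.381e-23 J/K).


Mean free path: lambda = kB*T / (sqrt(2) * pi * d^2 * P)
lambda = 1.381e-23 * 370 / (sqrt(2) * pi * (2.9e-10)^2 * 11045)
lambda = 1.23814e-06 m
lambda = 1238.14 nm

1238.14


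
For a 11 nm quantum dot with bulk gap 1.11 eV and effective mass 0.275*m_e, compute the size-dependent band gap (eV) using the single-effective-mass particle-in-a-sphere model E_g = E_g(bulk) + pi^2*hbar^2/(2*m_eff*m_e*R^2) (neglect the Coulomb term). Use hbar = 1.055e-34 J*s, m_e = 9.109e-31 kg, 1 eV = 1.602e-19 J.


Radius R = 11/2 nm = 5.5e-09 m
Confinement energy dE = pi^2 * hbar^2 / (2 * m_eff * m_e * R^2)
dE = pi^2 * (1.055e-34)^2 / (2 * 0.275 * 9.109e-31 * (5.5e-09)^2) J, divided by 1.602e-19 J/eV
dE = 0.0452 eV
Total band gap = E_g(bulk) + dE = 1.11 + 0.0452 = 1.1552 eV

1.1552


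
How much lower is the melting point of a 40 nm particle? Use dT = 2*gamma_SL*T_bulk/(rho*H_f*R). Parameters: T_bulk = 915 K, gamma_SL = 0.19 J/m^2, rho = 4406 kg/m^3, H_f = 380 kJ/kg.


Radius R = 40/2 = 20 nm = 2e-08 m
Convert H_f = 380 kJ/kg = 380000 J/kg
dT = 2 * gamma_SL * T_bulk / (rho * H_f * R)
dT = 2 * 0.19 * 915 / (4406 * 380000 * 2e-08)
dT = 10.4 K

10.4


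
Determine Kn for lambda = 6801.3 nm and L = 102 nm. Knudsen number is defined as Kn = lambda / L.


Knudsen number Kn = lambda / L
Kn = 6801.3 / 102
Kn = 66.6794

66.6794


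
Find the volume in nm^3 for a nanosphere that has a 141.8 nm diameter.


Radius r = 141.8/2 = 70.9 nm
Volume V = (4/3) * pi * r^3
V = (4/3) * pi * (70.9)^3
V = 1492888.3 nm^3

1492888.3


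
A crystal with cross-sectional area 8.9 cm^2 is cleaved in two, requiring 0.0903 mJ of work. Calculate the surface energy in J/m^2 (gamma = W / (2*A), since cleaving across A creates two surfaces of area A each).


Convert: A = 8.9 cm^2 = 0.00089 m^2, W = 0.0903 mJ = 9.03e-05 J
Cleaving exposes two faces of area A, so total new surface = 2*A and gamma = W / (2*A)
gamma = 9.03e-05 / (2 * 0.00089)
gamma = 0.051 J/m^2

0.051


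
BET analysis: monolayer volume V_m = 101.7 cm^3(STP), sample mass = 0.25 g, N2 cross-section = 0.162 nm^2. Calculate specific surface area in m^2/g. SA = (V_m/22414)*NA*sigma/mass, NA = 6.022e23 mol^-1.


Number of moles in monolayer = V_m / 22414 = 101.7 / 22414 = 0.00453734
Number of molecules = moles * NA = 0.00453734 * 6.022e23
SA = molecules * sigma / mass
SA = (101.7 / 22414) * 6.022e23 * 0.162e-18 / 0.25
SA = 1770.6 m^2/g

1770.6


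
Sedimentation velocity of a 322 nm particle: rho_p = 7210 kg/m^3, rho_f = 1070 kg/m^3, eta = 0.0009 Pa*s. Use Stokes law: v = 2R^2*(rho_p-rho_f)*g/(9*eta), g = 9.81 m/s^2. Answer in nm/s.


Radius R = 322/2 nm = 1.61e-07 m
Density difference = 7210 - 1070 = 6140 kg/m^3
v = 2 * R^2 * (rho_p - rho_f) * g / (9 * eta)
v = 2 * (1.61e-07)^2 * 6140 * 9.81 / (9 * 0.0009)
v = 3.85509e-07 m/s = 385.5086 nm/s

385.5086


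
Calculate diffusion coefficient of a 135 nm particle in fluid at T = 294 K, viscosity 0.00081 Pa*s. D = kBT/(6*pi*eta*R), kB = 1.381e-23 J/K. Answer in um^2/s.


Radius R = 135/2 = 67.5 nm = 6.75e-08 m
D = kB*T / (6*pi*eta*R)
D = 1.381e-23 * 294 / (6 * pi * 0.00081 * 6.75e-08)
D = 3.93959e-12 m^2/s = 3.94 um^2/s

3.94


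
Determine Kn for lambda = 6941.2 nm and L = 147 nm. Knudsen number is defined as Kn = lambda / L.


Knudsen number Kn = lambda / L
Kn = 6941.2 / 147
Kn = 47.219

47.219


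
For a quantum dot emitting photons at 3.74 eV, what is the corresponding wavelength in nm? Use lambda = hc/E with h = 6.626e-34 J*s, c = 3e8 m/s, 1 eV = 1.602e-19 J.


Convert energy: E = 3.74 eV = 3.74 * 1.602e-19 = 5.99148e-19 J
lambda = h*c / E = 6.626e-34 * 3e8 / 5.99148e-19
lambda = 3.31771e-07 m = 331.8 nm

331.8


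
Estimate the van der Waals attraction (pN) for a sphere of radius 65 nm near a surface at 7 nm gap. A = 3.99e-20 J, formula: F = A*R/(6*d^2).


Convert to SI: R = 65 nm = 6.5e-08 m, d = 7 nm = 7e-09 m
F = A * R / (6 * d^2)
F = 3.99e-20 * 6.5e-08 / (6 * (7e-09)^2)
F = 8.82143e-12 N = 8.821 pN

8.821


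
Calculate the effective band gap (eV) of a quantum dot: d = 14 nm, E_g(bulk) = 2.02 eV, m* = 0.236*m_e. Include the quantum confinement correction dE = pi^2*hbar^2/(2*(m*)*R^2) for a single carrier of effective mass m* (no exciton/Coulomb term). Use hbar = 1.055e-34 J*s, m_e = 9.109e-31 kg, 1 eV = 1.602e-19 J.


Radius R = 14/2 nm = 7e-09 m
Confinement energy dE = pi^2 * hbar^2 / (2 * m_eff * m_e * R^2)
dE = pi^2 * (1.055e-34)^2 / (2 * 0.236 * 9.109e-31 * (7e-09)^2) J, divided by 1.602e-19 J/eV
dE = 0.0325 eV
Total band gap = E_g(bulk) + dE = 2.02 + 0.0325 = 2.0525 eV

2.0525


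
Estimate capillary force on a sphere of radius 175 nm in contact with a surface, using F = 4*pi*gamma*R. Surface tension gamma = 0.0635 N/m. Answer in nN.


Convert radius: R = 175 nm = 1.75e-07 m
F = 4 * pi * gamma * R
F = 4 * pi * 0.0635 * 1.75e-07
F = 1.39644e-07 N = 139.6438 nN

139.6438


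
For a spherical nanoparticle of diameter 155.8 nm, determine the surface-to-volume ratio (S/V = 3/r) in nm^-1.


Radius r = 155.8/2 = 77.9 nm
S/V = 3 / r = 3 / 77.9
S/V = 0.0385 nm^-1

0.0385


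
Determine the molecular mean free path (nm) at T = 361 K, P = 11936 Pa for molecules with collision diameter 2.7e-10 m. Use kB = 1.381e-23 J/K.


Mean free path: lambda = kB*T / (sqrt(2) * pi * d^2 * P)
lambda = 1.381e-23 * 361 / (sqrt(2) * pi * (2.7e-10)^2 * 11936)
lambda = 1.28958e-06 m
lambda = 1289.58 nm

1289.58


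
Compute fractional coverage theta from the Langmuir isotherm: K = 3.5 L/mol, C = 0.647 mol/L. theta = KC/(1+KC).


Langmuir isotherm: theta = K*C / (1 + K*C)
K*C = 3.5 * 0.647 = 2.2645
theta = 2.2645 / (1 + 2.2645) = 2.2645 / 3.2645
theta = 0.6937

0.6937


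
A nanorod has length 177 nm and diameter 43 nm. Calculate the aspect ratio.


Aspect ratio AR = length / diameter
AR = 177 / 43
AR = 4.12

4.12


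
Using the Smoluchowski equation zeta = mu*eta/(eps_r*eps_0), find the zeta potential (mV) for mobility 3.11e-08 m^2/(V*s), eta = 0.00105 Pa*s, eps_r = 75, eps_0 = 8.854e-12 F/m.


Smoluchowski equation: zeta = mu * eta / (eps_r * eps_0)
zeta = 3.11e-08 * 0.00105 / (75 * 8.854e-12)
zeta = 0.049176 V = 49.18 mV

49.18


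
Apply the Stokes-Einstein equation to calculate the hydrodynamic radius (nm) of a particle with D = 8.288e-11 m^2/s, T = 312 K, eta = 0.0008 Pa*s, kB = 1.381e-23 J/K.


Stokes-Einstein: R = kB*T / (6*pi*eta*D)
R = 1.381e-23 * 312 / (6 * pi * 0.0008 * 8.288e-11)
R = 3.44752e-09 m = 3.45 nm

3.45
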